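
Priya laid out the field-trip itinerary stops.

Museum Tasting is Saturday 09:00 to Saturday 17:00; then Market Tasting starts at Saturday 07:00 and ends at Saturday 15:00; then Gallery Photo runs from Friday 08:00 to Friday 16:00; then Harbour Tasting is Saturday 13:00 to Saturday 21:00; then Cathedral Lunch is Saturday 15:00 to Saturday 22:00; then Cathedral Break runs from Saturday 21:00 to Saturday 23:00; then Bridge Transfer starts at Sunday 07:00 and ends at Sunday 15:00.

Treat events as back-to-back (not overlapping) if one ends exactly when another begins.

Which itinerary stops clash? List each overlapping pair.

Two intervals overlap when each starts before the other ends.
Sorted by start: Gallery Photo, Market Tasting, Museum Tasting, Harbour Tasting, Cathedral Lunch, Cathedral Break, Bridge Transfer.
Market Tasting starts after Gallery Photo ends; Gallery Photo is clear from here.
Museum Tasting starts before Market Tasting ends → Market Tasting and Museum Tasting overlap.
Harbour Tasting starts before Market Tasting ends → Market Tasting and Harbour Tasting overlap.
Cathedral Lunch starts exactly when Market Tasting ends (back-to-back, no overlap); Market Tasting is clear from here.
Harbour Tasting starts before Museum Tasting ends → Museum Tasting and Harbour Tasting overlap.
Cathedral Lunch starts before Museum Tasting ends → Museum Tasting and Cathedral Lunch overlap.
Cathedral Break starts after Museum Tasting ends; Museum Tasting is clear from here.
Cathedral Lunch starts before Harbour Tasting ends → Harbour Tasting and Cathedral Lunch overlap.
Cathedral Break starts exactly when Harbour Tasting ends (back-to-back, no overlap); Harbour Tasting is clear from here.
Cathedral Break starts before Cathedral Lunch ends → Cathedral Lunch and Cathedral Break overlap.
Bridge Transfer starts after Cathedral Lunch ends.
Bridge Transfer starts after Cathedral Break ends.

Cathedral Break & Cathedral Lunch, Cathedral Lunch & Harbour Tasting, Cathedral Lunch & Museum Tasting, Harbour Tasting & Market Tasting, Harbour Tasting & Museum Tasting, Market Tasting & Museum Tasting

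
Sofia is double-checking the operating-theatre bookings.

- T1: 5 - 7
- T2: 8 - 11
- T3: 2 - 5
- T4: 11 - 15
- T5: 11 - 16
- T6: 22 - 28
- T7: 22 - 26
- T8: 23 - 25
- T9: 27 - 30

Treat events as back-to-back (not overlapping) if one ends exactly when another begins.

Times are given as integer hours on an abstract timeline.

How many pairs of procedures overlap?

Sorted by start: T3, T1, T2, T4, T5, T6, T7, T8, T9.
T1 starts exactly when T3 ends (back-to-back, no overlap), so T3 has no further overlaps.
T2 starts after T1 ends, so T1 has no further overlaps.
T4 starts exactly when T2 ends (back-to-back, no overlap), so T2 has no further overlaps.
T5 starts before T4 ends → T4 and T5 overlap.
T6 starts after T4 ends, so T4 has no further overlaps.
T6 starts after T5 ends, so T5 has no further overlaps.
T7 starts before T6 ends → T6 and T7 overlap.
T8 starts before T6 ends → T6 and T8 overlap.
T9 starts before T6 ends → T6 and T9 overlap.
T8 starts before T7 ends → T7 and T8 overlap.
T9 starts after T7 ends.
T9 starts after T8 ends.
Overlapping pairs: T4 & T5, T6 & T7, T6 & T8, T6 & T9, T7 & T8 — 5 in total.

5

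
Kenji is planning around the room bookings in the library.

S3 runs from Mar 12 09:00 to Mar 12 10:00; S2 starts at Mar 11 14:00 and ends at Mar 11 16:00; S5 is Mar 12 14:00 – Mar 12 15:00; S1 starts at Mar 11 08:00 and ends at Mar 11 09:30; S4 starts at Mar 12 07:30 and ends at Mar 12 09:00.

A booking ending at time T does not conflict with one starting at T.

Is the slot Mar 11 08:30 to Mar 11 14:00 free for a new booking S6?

S1: starts Mar 11 08:00 before S6 ends Mar 11 14:00, and ends Mar 11 09:30 after S6 starts Mar 11 08:30 → overlap.
S2: starts Mar 11 14:00 at or after S6 ends Mar 11 14:00 → clear.
S4: starts Mar 12 07:30 at or after S6 ends Mar 11 14:00 → clear.
S3: starts Mar 12 09:00 at or after S6 ends Mar 11 14:00 → clear.
S5: starts Mar 12 14:00 at or after S6 ends Mar 11 14:00 → clear.
S6 overlaps S1.

No — it overlaps S1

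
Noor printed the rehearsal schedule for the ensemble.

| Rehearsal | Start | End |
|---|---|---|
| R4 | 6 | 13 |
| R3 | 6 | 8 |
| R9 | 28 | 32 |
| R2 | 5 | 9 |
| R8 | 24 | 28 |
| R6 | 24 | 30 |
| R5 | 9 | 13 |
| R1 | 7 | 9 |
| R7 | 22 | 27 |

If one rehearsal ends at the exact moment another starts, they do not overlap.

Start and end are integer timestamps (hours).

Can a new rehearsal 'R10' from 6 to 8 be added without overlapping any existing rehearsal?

R2: starts 5 before R10 ends 8, and ends 9 after R10 starts 6 → overlap.
R3: starts 6 before R10 ends 8, and ends 8 after R10 starts 6 → overlap.
R4: starts 6 before R10 ends 8, and ends 13 after R10 starts 6 → overlap.
R1: starts 7 before R10 ends 8, and ends 9 after R10 starts 6 → overlap.
R5: starts 9 at or after R10 ends 8 → clear.
R7: starts 22 at or after R10 ends 8 → clear.
R6: starts 24 at or after R10 ends 8 → clear.
R8: starts 24 at or after R10 ends 8 → clear.
R9: starts 28 at or after R10 ends 8 → clear.
R10 overlaps R1, R2, R3, R4.

No — it overlaps R1, R2, R3, R4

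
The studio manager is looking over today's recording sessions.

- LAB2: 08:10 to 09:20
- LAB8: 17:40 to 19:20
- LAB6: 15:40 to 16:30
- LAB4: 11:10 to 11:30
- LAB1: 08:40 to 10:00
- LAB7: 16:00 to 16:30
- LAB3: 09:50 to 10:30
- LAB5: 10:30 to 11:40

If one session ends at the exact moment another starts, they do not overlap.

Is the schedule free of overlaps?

No

Sorted by start: LAB2, LAB1, LAB3, LAB5, LAB4, LAB6, LAB7, LAB8.
LAB1 starts before LAB2 ends → LAB2 and LAB1 overlap.
That's a conflict, so the schedule is not conflict-free.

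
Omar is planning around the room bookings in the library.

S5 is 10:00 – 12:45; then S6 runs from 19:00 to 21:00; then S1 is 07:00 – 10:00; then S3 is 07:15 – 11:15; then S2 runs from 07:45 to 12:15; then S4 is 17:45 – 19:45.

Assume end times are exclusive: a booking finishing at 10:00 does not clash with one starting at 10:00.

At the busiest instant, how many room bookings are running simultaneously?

3

Sort all start/end points and keep a running count:
07:00 start S1 → 1
07:15 start S3 → 2
07:45 start S2 → 3
10:00 end S1 → 2
10:00 start S5 → 3
11:15 end S3 → 2
12:15 end S2 → 1
12:45 end S5 → 0
17:45 start S4 → 1
19:00 start S6 → 2
19:45 end S4 → 1
21:00 end S6 → 0
Peak is 3, at 07:45 (S1, S2, S3).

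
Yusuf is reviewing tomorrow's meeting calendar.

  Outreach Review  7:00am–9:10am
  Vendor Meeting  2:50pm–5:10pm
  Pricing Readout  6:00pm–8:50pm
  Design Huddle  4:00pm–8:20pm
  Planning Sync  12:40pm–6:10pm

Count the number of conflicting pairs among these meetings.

Sorted by start: Outreach Review, Planning Sync, Vendor Meeting, Design Huddle, Pricing Readout.
Planning Sync starts after Outreach Review ends, so nothing later overlaps Outreach Review either.
Vendor Meeting starts before Planning Sync ends → Planning Sync and Vendor Meeting overlap.
Design Huddle starts before Planning Sync ends → Planning Sync and Design Huddle overlap.
Pricing Readout starts before Planning Sync ends → Planning Sync and Pricing Readout overlap.
Design Huddle starts before Vendor Meeting ends → Vendor Meeting and Design Huddle overlap.
Pricing Readout starts after Vendor Meeting ends.
Pricing Readout starts before Design Huddle ends → Design Huddle and Pricing Readout overlap.
Overlapping pairs: Design Huddle & Planning Sync, Design Huddle & Pricing Readout, Design Huddle & Vendor Meeting, Planning Sync & Pricing Readout, Planning Sync & Vendor Meeting — 5 in total.

5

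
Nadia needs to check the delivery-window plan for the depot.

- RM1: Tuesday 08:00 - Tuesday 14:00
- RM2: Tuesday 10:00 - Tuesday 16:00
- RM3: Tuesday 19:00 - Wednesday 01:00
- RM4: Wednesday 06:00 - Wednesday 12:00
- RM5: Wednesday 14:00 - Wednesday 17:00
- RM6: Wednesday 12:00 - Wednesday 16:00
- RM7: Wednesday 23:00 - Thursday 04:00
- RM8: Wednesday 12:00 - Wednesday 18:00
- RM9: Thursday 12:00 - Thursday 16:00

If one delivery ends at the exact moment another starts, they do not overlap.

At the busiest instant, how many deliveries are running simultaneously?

Walk through starts and ends in time order (an end at T is processed before a start at T):
Tuesday 08:00 start RM1 → 1
Tuesday 10:00 start RM2 → 2
Tuesday 14:00 end RM1 → 1
Tuesday 16:00 end RM2 → 0
Tuesday 19:00 start RM3 → 1
Wednesday 01:00 end RM3 → 0
Wednesday 06:00 start RM4 → 1
Wednesday 12:00 end RM4 → 0
Wednesday 12:00 start RM6 → 1
Wednesday 12:00 start RM8 → 2
Wednesday 14:00 start RM5 → 3
Wednesday 16:00 end RM6 → 2
Wednesday 17:00 end RM5 → 1
Wednesday 18:00 end RM8 → 0
Wednesday 23:00 start RM7 → 1
Thursday 04:00 end RM7 → 0
Thursday 12:00 start RM9 → 1
Thursday 16:00 end RM9 → 0
Peak is 3, at Wednesday 14:00 (RM5, RM6, RM8).

3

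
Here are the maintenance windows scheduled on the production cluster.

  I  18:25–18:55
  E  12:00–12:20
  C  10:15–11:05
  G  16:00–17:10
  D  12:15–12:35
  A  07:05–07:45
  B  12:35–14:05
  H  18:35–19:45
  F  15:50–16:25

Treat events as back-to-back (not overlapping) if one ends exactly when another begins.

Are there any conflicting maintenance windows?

Sorted by start: A, C, E, D, B, F, G, I, H.
C starts after A ends, so nothing later overlaps A either.
E starts after C ends, so nothing later overlaps C either.
D starts before E ends → E and D overlap.
That's a conflict, so the schedule is not conflict-free.

Yes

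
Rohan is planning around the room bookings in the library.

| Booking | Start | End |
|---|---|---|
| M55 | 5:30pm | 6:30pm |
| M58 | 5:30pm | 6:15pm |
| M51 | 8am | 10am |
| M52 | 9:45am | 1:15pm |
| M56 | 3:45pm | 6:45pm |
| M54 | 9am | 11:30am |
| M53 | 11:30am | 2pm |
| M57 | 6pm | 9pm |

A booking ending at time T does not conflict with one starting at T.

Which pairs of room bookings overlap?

M51 & M52, M51 & M54, M52 & M53, M52 & M54, M55 & M56, M55 & M57, M55 & M58, M56 & M57, M56 & M58, M57 & M58

Sorted by start: M51, M54, M52, M53, M56, M55, M58, M57.
M54 starts before M51 ends → M51 and M54 overlap.
M52 starts before M51 ends → M51 and M52 overlap.
M53 starts after M51 ends; M51 is clear from here.
M52 starts before M54 ends → M54 and M52 overlap.
M53 starts exactly when M54 ends (back-to-back, no overlap); M54 is clear from here.
M53 starts before M52 ends → M52 and M53 overlap.
M56 starts after M52 ends; M52 is clear from here.
M56 starts after M53 ends; M53 is clear from here.
M55 starts before M56 ends → M56 and M55 overlap.
M58 starts before M56 ends → M56 and M58 overlap.
M57 starts before M56 ends → M56 and M57 overlap.
M58 starts before M55 ends → M55 and M58 overlap.
M57 starts before M55 ends → M55 and M57 overlap.
M57 starts before M58 ends → M58 and M57 overlap.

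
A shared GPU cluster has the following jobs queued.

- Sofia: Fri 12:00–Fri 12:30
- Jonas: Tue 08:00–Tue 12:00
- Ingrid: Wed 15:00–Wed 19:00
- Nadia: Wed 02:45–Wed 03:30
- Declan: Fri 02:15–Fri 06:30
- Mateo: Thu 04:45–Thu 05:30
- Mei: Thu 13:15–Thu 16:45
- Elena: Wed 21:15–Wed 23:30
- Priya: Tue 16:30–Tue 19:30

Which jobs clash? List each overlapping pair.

none

Sorted by start: Jonas, Priya, Nadia, Ingrid, Elena, Mateo, Mei, Declan, Sofia.
Priya starts after Jonas ends — done with Jonas.
Nadia starts after Priya ends — done with Priya.
Ingrid starts after Nadia ends — done with Nadia.
Elena starts after Ingrid ends — done with Ingrid.
Mateo starts after Elena ends — done with Elena.
Mei starts after Mateo ends — done with Mateo.
Declan starts after Mei ends — done with Mei.
Sofia starts after Declan ends.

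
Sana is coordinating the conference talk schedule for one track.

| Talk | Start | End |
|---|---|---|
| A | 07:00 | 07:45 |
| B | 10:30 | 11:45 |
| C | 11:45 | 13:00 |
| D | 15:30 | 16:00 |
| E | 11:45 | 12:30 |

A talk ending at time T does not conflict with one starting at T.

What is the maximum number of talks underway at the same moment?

Walk through starts and ends in time order (an end at T is processed before a start at T):
07:00 start A → 1
07:45 end A → 0
10:30 start B → 1
11:45 end B → 0
11:45 start C → 1
11:45 start E → 2
12:30 end E → 1
13:00 end C → 0
15:30 start D → 1
16:00 end D → 0
Peak is 2, at 11:45 (C, E).

2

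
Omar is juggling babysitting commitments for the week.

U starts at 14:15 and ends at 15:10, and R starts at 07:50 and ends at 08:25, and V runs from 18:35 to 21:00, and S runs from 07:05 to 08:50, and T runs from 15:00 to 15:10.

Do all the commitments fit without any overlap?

No

Check each pair: they overlap iff neither finishes before the other starts.
Sorted by start: S, R, U, T, V.
R starts before S ends → S and R overlap.
That's a conflict, so the schedule is not conflict-free.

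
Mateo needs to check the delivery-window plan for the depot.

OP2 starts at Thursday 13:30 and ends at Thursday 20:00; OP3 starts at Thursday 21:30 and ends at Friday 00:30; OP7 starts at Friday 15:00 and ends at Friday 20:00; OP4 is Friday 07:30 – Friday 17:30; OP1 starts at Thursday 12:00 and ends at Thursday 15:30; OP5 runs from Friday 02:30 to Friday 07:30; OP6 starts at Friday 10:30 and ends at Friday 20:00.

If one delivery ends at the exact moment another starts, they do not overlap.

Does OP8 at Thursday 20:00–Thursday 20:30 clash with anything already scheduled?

OP1: ends Thursday 15:30 at or before OP8 starts Thursday 20:00 → clear.
OP2: ends Thursday 20:00 at or before OP8 starts Thursday 20:00 → clear.
OP3: starts Thursday 21:30 at or after OP8 ends Thursday 20:30 → clear.
OP5: starts Friday 02:30 at or after OP8 ends Thursday 20:30 → clear.
OP4: starts Friday 07:30 at or after OP8 ends Thursday 20:30 → clear.
OP6: starts Friday 10:30 at or after OP8 ends Thursday 20:30 → clear.
OP7: starts Friday 15:00 at or after OP8 ends Thursday 20:30 → clear.

No — it doesn't clash with anything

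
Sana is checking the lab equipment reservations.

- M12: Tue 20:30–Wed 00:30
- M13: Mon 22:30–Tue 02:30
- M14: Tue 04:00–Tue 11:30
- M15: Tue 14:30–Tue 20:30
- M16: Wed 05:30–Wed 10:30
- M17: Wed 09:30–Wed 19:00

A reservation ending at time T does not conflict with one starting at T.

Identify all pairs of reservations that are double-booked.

M16 & M17

Sorted by start: M13, M14, M15, M12, M16, M17.
M14 starts after M13 ends, so M13 has no further overlaps.
M15 starts after M14 ends, so M14 has no further overlaps.
M12 starts exactly when M15 ends (back-to-back, no overlap), so M15 has no further overlaps.
M16 starts after M12 ends, so M12 has no further overlaps.
M17 starts before M16 ends → M16 and M17 overlap.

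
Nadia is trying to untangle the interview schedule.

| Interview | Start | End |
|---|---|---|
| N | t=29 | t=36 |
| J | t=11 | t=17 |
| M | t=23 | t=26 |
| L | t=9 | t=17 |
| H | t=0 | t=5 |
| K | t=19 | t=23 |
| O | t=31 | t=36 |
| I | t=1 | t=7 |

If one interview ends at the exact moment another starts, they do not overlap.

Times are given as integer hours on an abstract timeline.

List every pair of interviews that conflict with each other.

H & I, J & L, N & O

Sorted by start: H, I, L, J, K, M, N, O.
I starts before H ends → H and I overlap.
L starts after H ends, so nothing later overlaps H either.
L starts after I ends, so nothing later overlaps I either.
J starts before L ends → L and J overlap.
K starts after L ends, so nothing later overlaps L either.
K starts after J ends, so nothing later overlaps J either.
M starts exactly when K ends (back-to-back, no overlap), so nothing later overlaps K either.
N starts after M ends, so nothing later overlaps M either.
O starts before N ends → N and O overlap.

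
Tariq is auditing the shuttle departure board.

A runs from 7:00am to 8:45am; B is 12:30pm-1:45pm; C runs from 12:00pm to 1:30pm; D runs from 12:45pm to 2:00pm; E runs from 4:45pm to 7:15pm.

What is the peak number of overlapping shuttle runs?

Sort all start/end points and keep a running count:
7:00am start A → 1
8:45am end A → 0
12:00pm start C → 1
12:30pm start B → 2
12:45pm start D → 3
1:30pm end C → 2
1:45pm end B → 1
2:00pm end D → 0
4:45pm start E → 1
7:15pm end E → 0
Peak is 3, at 12:45pm (B, C, D).

3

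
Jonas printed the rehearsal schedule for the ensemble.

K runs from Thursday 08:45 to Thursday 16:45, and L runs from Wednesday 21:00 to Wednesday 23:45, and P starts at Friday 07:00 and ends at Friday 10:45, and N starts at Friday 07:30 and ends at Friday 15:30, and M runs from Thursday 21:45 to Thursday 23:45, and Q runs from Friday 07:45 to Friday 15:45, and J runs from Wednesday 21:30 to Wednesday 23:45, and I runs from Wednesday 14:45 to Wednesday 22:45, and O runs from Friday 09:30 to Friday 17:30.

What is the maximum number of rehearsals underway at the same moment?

4

Walk through starts and ends in time order (an end at T is processed before a start at T):
Wednesday 14:45 start I → 1
Wednesday 21:00 start L → 2
Wednesday 21:30 start J → 3
Wednesday 22:45 end I → 2
Wednesday 23:45 end J → 1
Wednesday 23:45 end L → 0
Thursday 08:45 start K → 1
Thursday 16:45 end K → 0
Thursday 21:45 start M → 1
Thursday 23:45 end M → 0
Friday 07:00 start P → 1
Friday 07:30 start N → 2
Friday 07:45 start Q → 3
Friday 09:30 start O → 4
Friday 10:45 end P → 3
Friday 15:30 end N → 2
Friday 15:45 end Q → 1
Friday 17:30 end O → 0
Peak is 4, at Friday 09:30 (N, O, P, Q).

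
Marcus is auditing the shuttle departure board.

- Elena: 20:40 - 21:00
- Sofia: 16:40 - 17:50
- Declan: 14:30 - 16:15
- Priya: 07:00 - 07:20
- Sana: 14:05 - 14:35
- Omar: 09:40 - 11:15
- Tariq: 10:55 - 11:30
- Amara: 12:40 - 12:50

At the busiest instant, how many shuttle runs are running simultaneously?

2

Sort all start/end points and keep a running count:
07:00 start Priya → 1
07:20 end Priya → 0
09:40 start Omar → 1
10:55 start Tariq → 2
11:15 end Omar → 1
11:30 end Tariq → 0
12:40 start Amara → 1
12:50 end Amara → 0
14:05 start Sana → 1
14:30 start Declan → 2
14:35 end Sana → 1
16:15 end Declan → 0
16:40 start Sofia → 1
17:50 end Sofia → 0
20:40 start Elena → 1
21:00 end Elena → 0
Peak is 2, at 10:55 (Omar, Tariq).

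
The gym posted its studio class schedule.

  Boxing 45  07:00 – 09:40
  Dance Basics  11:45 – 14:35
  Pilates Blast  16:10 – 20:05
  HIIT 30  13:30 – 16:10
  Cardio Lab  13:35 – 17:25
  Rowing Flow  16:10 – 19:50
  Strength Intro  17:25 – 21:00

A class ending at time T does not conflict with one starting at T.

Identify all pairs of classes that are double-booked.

Cardio Lab & Dance Basics, Cardio Lab & HIIT 30, Cardio Lab & Pilates Blast, Cardio Lab & Rowing Flow, Dance Basics & HIIT 30, Pilates Blast & Rowing Flow, Pilates Blast & Strength Intro, Rowing Flow & Strength Intro

Sorted by start: Boxing 45, Dance Basics, HIIT 30, Cardio Lab, Rowing Flow, Pilates Blast, Strength Intro.
Dance Basics starts after Boxing 45 ends, so nothing later overlaps Boxing 45 either.
HIIT 30 starts before Dance Basics ends → Dance Basics and HIIT 30 overlap.
Cardio Lab starts before Dance Basics ends → Dance Basics and Cardio Lab overlap.
Rowing Flow starts after Dance Basics ends, so nothing later overlaps Dance Basics either.
Cardio Lab starts before HIIT 30 ends → HIIT 30 and Cardio Lab overlap.
Rowing Flow starts exactly when HIIT 30 ends (back-to-back, no overlap), so nothing later overlaps HIIT 30 either.
Rowing Flow starts before Cardio Lab ends → Cardio Lab and Rowing Flow overlap.
Pilates Blast starts before Cardio Lab ends → Cardio Lab and Pilates Blast overlap.
Strength Intro starts exactly when Cardio Lab ends (back-to-back, no overlap).
Pilates Blast starts before Rowing Flow ends → Rowing Flow and Pilates Blast overlap.
Strength Intro starts before Rowing Flow ends → Rowing Flow and Strength Intro overlap.
Strength Intro starts before Pilates Blast ends → Pilates Blast and Strength Intro overlap.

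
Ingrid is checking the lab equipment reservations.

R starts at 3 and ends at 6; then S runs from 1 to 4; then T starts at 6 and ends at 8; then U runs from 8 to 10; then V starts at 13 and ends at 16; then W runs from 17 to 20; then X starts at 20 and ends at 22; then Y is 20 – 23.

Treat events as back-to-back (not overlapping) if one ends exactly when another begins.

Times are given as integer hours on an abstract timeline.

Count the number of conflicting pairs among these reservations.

2

Sorted by start: S, R, T, U, V, W, X, Y.
R starts before S ends → S and R overlap.
T starts after S ends; S is clear from here.
T starts exactly when R ends (back-to-back, no overlap); R is clear from here.
U starts exactly when T ends (back-to-back, no overlap); T is clear from here.
V starts after U ends; U is clear from here.
W starts after V ends; V is clear from here.
X starts exactly when W ends (back-to-back, no overlap); W is clear from here.
Y starts before X ends → X and Y overlap.
Overlapping pairs: R & S, X & Y — 2 in total.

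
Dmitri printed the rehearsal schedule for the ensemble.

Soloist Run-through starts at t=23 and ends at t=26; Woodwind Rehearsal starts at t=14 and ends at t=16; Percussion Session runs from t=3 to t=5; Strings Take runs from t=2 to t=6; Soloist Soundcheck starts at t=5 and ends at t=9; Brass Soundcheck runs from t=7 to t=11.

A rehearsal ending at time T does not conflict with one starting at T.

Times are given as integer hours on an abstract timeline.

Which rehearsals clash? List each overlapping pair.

Brass Soundcheck & Soloist Soundcheck, Percussion Session & Strings Take, Soloist Soundcheck & Strings Take

Sorted by start: Strings Take, Percussion Session, Soloist Soundcheck, Brass Soundcheck, Woodwind Rehearsal, Soloist Run-through.
Percussion Session starts before Strings Take ends → Strings Take and Percussion Session overlap.
Soloist Soundcheck starts before Strings Take ends → Strings Take and Soloist Soundcheck overlap.
Brass Soundcheck starts after Strings Take ends, so nothing later overlaps Strings Take either.
Soloist Soundcheck starts exactly when Percussion Session ends (back-to-back, no overlap), so nothing later overlaps Percussion Session either.
Brass Soundcheck starts before Soloist Soundcheck ends → Soloist Soundcheck and Brass Soundcheck overlap.
Woodwind Rehearsal starts after Soloist Soundcheck ends, so nothing later overlaps Soloist Soundcheck either.
Woodwind Rehearsal starts after Brass Soundcheck ends, so nothing later overlaps Brass Soundcheck either.
Soloist Run-through starts after Woodwind Rehearsal ends.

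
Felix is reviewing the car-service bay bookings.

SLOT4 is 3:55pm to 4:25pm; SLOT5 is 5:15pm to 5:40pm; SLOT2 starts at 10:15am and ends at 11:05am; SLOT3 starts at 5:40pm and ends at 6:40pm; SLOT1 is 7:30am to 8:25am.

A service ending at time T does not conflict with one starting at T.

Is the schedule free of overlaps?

Yes

Sorted by start: SLOT1, SLOT2, SLOT4, SLOT5, SLOT3.
SLOT2 starts after SLOT1 ends, so nothing later overlaps SLOT1 either.
SLOT4 starts after SLOT2 ends, so nothing later overlaps SLOT2 either.
SLOT5 starts after SLOT4 ends, so nothing later overlaps SLOT4 either.
SLOT3 starts exactly when SLOT5 ends (back-to-back, no overlap).
Every pair is clear; the schedule has no overlaps.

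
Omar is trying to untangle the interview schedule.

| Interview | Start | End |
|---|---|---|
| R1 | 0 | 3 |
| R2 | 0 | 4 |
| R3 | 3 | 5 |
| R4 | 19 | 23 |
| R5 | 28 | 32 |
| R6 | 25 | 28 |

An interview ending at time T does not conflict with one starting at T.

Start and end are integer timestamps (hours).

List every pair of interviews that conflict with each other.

Sorted by start: R1, R2, R3, R4, R6, R5.
R2 starts before R1 ends → R1 and R2 overlap.
R3 starts exactly when R1 ends (back-to-back, no overlap), so nothing later overlaps R1 either.
R3 starts before R2 ends → R2 and R3 overlap.
R4 starts after R2 ends, so nothing later overlaps R2 either.
R4 starts after R3 ends, so nothing later overlaps R3 either.
R6 starts after R4 ends, so nothing later overlaps R4 either.
R5 starts exactly when R6 ends (back-to-back, no overlap).

R1 & R2, R2 & R3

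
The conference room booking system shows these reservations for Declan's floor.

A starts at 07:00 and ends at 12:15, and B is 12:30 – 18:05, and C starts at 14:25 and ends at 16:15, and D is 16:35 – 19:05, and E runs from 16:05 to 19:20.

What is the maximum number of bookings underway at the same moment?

3

Walk through starts and ends in time order (an end at T is processed before a start at T):
07:00 start A → 1
12:15 end A → 0
12:30 start B → 1
14:25 start C → 2
16:05 start E → 3
16:15 end C → 2
16:35 start D → 3
18:05 end B → 2
19:05 end D → 1
19:20 end E → 0
Peak is 3, at 16:05 (B, C, E).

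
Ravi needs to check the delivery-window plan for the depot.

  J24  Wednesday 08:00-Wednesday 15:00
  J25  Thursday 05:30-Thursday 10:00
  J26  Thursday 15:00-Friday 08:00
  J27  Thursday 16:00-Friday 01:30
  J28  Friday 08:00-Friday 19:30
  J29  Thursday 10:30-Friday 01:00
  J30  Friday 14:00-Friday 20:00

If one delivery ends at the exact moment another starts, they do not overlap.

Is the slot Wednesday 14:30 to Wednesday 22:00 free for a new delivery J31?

J24: starts Wednesday 08:00 before J31 ends Wednesday 22:00, and ends Wednesday 15:00 after J31 starts Wednesday 14:30 → overlap.
J25: starts Thursday 05:30 at or after J31 ends Wednesday 22:00 → clear.
J29: starts Thursday 10:30 at or after J31 ends Wednesday 22:00 → clear.
J26: starts Thursday 15:00 at or after J31 ends Wednesday 22:00 → clear.
J27: starts Thursday 16:00 at or after J31 ends Wednesday 22:00 → clear.
J28: starts Friday 08:00 at or after J31 ends Wednesday 22:00 → clear.
J30: starts Friday 14:00 at or after J31 ends Wednesday 22:00 → clear.
J31 overlaps J24.

No — it overlaps J24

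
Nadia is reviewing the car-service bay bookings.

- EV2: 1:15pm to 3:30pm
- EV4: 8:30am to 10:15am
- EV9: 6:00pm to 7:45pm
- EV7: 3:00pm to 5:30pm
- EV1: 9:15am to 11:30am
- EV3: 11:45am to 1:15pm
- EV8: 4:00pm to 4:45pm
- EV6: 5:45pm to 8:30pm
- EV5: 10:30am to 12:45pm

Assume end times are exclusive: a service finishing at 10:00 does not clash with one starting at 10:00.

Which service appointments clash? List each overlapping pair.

EV1 & EV4, EV1 & EV5, EV2 & EV7, EV3 & EV5, EV6 & EV9, EV7 & EV8

Sorted by start: EV4, EV1, EV5, EV3, EV2, EV7, EV8, EV6, EV9.
EV1 starts before EV4 ends → EV4 and EV1 overlap.
EV5 starts after EV4 ends, so EV4 has no further overlaps.
EV5 starts before EV1 ends → EV1 and EV5 overlap.
EV3 starts after EV1 ends, so EV1 has no further overlaps.
EV3 starts before EV5 ends → EV5 and EV3 overlap.
EV2 starts after EV5 ends, so EV5 has no further overlaps.
EV2 starts exactly when EV3 ends (back-to-back, no overlap), so EV3 has no further overlaps.
EV7 starts before EV2 ends → EV2 and EV7 overlap.
EV8 starts after EV2 ends, so EV2 has no further overlaps.
EV8 starts before EV7 ends → EV7 and EV8 overlap.
EV6 starts after EV7 ends, so EV7 has no further overlaps.
EV6 starts after EV8 ends, so EV8 has no further overlaps.
EV9 starts before EV6 ends → EV6 and EV9 overlap.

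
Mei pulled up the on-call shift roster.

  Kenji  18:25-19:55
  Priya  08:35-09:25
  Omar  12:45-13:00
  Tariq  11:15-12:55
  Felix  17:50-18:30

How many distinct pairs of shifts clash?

2

Sorted by start: Priya, Tariq, Omar, Felix, Kenji.
Tariq starts after Priya ends, so Priya has no further overlaps.
Omar starts before Tariq ends → Tariq and Omar overlap.
Felix starts after Tariq ends, so Tariq has no further overlaps.
Felix starts after Omar ends, so Omar has no further overlaps.
Kenji starts before Felix ends → Felix and Kenji overlap.
Overlapping pairs: Felix & Kenji, Omar & Tariq — 2 in total.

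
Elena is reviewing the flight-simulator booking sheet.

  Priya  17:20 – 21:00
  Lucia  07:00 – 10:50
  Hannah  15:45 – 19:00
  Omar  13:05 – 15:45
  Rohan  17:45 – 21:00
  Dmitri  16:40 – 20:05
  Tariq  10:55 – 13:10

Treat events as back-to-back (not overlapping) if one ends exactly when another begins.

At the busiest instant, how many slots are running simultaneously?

Sort all start/end points and keep a running count:
07:00 start Lucia → 1
10:50 end Lucia → 0
10:55 start Tariq → 1
13:05 start Omar → 2
13:10 end Tariq → 1
15:45 end Omar → 0
15:45 start Hannah → 1
16:40 start Dmitri → 2
17:20 start Priya → 3
17:45 start Rohan → 4
19:00 end Hannah → 3
20:05 end Dmitri → 2
21:00 end Priya → 1
21:00 end Rohan → 0
Peak is 4, at 17:45 (Dmitri, Hannah, Priya, Rohan).

4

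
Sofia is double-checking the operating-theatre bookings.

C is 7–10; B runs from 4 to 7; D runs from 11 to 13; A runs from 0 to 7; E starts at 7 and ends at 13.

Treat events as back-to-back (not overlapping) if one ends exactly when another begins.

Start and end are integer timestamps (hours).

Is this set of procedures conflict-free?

No

Check each pair: they overlap iff neither finishes before the other starts.
Sorted by start: A, B, C, E, D.
B starts before A ends → A and B overlap.
That's a conflict, so the schedule is not conflict-free.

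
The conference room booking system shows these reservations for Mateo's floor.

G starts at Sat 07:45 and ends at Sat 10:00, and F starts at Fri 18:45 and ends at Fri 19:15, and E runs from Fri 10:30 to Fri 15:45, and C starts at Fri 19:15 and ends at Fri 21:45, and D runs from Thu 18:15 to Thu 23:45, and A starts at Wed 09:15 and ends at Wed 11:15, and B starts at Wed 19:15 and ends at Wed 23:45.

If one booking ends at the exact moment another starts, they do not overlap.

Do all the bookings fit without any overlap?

Yes

Two intervals overlap when each starts before the other ends.
Sorted by start: A, B, D, E, F, C, G.
B starts after A ends; A is clear from here.
D starts after B ends; B is clear from here.
E starts after D ends; D is clear from here.
F starts after E ends; E is clear from here.
C starts exactly when F ends (back-to-back, no overlap); F is clear from here.
G starts after C ends.
Every pair is clear; the schedule has no overlaps.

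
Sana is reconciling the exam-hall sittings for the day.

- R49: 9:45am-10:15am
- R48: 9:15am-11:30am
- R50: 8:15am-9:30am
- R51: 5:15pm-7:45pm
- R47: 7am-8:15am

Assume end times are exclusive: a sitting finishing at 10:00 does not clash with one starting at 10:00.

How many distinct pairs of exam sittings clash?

2

Two intervals overlap when each starts before the other ends.
Sorted by start: R47, R50, R48, R49, R51.
R50 starts exactly when R47 ends (back-to-back, no overlap), so nothing later overlaps R47 either.
R48 starts before R50 ends → R50 and R48 overlap.
R49 starts after R50 ends, so nothing later overlaps R50 either.
R49 starts before R48 ends → R48 and R49 overlap.
R51 starts after R48 ends.
R51 starts after R49 ends.
Overlapping pairs: R48 & R49, R48 & R50 — 2 in total.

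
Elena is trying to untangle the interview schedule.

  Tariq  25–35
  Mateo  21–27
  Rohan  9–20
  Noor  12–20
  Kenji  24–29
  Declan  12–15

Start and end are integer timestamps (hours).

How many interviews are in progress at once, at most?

3

Sweep the timeline, counting +1 at each start and −1 at each end (ends before starts at a tie):
9 start Rohan → 1
12 start Declan → 2
12 start Noor → 3
15 end Declan → 2
20 end Noor → 1
20 end Rohan → 0
21 start Mateo → 1
24 start Kenji → 2
25 start Tariq → 3
27 end Mateo → 2
29 end Kenji → 1
35 end Tariq → 0
Peak is 3, at 12 (Declan, Noor, Rohan).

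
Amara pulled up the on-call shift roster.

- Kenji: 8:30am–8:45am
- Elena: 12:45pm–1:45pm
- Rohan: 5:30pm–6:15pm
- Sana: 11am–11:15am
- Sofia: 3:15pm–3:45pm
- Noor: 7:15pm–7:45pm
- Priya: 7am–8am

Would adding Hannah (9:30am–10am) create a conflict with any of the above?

No — it doesn't clash with anything

Priya: ends 8am at or before Hannah starts 9:30am → clear.
Kenji: ends 8:45am at or before Hannah starts 9:30am → clear.
Sana: starts 11am at or after Hannah ends 10am → clear.
Elena: starts 12:45pm at or after Hannah ends 10am → clear.
Sofia: starts 3:15pm at or after Hannah ends 10am → clear.
Rohan: starts 5:30pm at or after Hannah ends 10am → clear.
Noor: starts 7:15pm at or after Hannah ends 10am → clear.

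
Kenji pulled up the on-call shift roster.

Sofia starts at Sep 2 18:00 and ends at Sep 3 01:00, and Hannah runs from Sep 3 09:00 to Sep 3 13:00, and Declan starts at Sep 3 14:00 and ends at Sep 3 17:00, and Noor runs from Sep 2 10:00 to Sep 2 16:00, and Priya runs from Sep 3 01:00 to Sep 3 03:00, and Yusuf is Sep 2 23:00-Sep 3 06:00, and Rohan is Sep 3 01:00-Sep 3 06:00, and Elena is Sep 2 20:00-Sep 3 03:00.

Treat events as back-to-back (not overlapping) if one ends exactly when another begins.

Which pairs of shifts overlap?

Elena & Priya, Elena & Rohan, Elena & Sofia, Elena & Yusuf, Priya & Rohan, Priya & Yusuf, Rohan & Yusuf, Sofia & Yusuf

Sorted by start: Noor, Sofia, Elena, Yusuf, Priya, Rohan, Hannah, Declan.
Sofia starts after Noor ends — done with Noor.
Elena starts before Sofia ends → Sofia and Elena overlap.
Yusuf starts before Sofia ends → Sofia and Yusuf overlap.
Priya starts exactly when Sofia ends (back-to-back, no overlap) — done with Sofia.
Yusuf starts before Elena ends → Elena and Yusuf overlap.
Priya starts before Elena ends → Elena and Priya overlap.
Rohan starts before Elena ends → Elena and Rohan overlap.
Hannah starts after Elena ends — done with Elena.
Priya starts before Yusuf ends → Yusuf and Priya overlap.
Rohan starts before Yusuf ends → Yusuf and Rohan overlap.
Hannah starts after Yusuf ends — done with Yusuf.
Rohan starts before Priya ends → Priya and Rohan overlap.
Hannah starts after Priya ends — done with Priya.
Hannah starts after Rohan ends — done with Rohan.
Declan starts after Hannah ends.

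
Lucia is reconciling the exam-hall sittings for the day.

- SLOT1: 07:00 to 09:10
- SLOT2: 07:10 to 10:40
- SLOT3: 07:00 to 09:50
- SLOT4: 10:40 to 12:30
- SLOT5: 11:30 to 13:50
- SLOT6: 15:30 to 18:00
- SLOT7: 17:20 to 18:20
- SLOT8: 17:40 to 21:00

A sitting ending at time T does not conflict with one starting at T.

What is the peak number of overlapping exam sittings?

3

Sort all start/end points and keep a running count:
07:00 start SLOT1 → 1
07:00 start SLOT3 → 2
07:10 start SLOT2 → 3
09:10 end SLOT1 → 2
09:50 end SLOT3 → 1
10:40 end SLOT2 → 0
10:40 start SLOT4 → 1
11:30 start SLOT5 → 2
12:30 end SLOT4 → 1
13:50 end SLOT5 → 0
15:30 start SLOT6 → 1
17:20 start SLOT7 → 2
17:40 start SLOT8 → 3
18:00 end SLOT6 → 2
18:20 end SLOT7 → 1
21:00 end SLOT8 → 0
Peak is 3, at 07:10 (SLOT1, SLOT2, SLOT3).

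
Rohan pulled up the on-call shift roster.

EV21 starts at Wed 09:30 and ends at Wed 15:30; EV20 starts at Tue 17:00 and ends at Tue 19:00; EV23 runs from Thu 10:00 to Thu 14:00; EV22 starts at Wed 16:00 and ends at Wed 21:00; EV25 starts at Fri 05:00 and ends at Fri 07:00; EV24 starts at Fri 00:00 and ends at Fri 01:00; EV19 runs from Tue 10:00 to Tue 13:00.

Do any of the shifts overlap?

Sorted by start: EV19, EV20, EV21, EV22, EV23, EV24, EV25.
EV20 starts after EV19 ends; EV19 is clear from here.
EV21 starts after EV20 ends; EV20 is clear from here.
EV22 starts after EV21 ends; EV21 is clear from here.
EV23 starts after EV22 ends; EV22 is clear from here.
EV24 starts after EV23 ends; EV23 is clear from here.
EV25 starts after EV24 ends.
Every pair is clear; the schedule has no overlaps.

No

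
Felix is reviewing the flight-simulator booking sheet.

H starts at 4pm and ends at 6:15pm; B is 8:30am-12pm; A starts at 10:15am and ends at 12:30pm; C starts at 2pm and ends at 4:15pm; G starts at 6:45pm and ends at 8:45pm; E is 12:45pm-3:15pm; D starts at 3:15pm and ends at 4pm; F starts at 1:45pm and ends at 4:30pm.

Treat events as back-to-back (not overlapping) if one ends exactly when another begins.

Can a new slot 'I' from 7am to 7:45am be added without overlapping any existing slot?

Yes — the slot is free

B: starts 8:30am at or after I ends 7:45am → clear.
A: starts 10:15am at or after I ends 7:45am → clear.
E: starts 12:45pm at or after I ends 7:45am → clear.
F: starts 1:45pm at or after I ends 7:45am → clear.
C: starts 2pm at or after I ends 7:45am → clear.
D: starts 3:15pm at or after I ends 7:45am → clear.
H: starts 4pm at or after I ends 7:45am → clear.
G: starts 6:45pm at or after I ends 7:45am → clear.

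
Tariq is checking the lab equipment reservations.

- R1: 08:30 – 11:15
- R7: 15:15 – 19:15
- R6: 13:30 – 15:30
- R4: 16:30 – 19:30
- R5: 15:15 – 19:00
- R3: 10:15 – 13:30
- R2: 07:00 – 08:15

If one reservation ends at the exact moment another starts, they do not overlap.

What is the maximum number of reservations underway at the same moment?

Walk through starts and ends in time order (an end at T is processed before a start at T):
07:00 start R2 → 1
08:15 end R2 → 0
08:30 start R1 → 1
10:15 start R3 → 2
11:15 end R1 → 1
13:30 end R3 → 0
13:30 start R6 → 1
15:15 start R5 → 2
15:15 start R7 → 3
15:30 end R6 → 2
16:30 start R4 → 3
19:00 end R5 → 2
19:15 end R7 → 1
19:30 end R4 → 0
Peak is 3, at 15:15 (R5, R6, R7).

3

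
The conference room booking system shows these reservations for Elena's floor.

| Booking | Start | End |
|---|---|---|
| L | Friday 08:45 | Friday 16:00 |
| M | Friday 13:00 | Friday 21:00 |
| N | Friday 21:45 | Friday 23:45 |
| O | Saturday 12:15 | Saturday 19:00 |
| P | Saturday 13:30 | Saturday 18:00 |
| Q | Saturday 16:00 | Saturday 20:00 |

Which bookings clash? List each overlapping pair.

L & M, O & P, O & Q, P & Q

Sorted by start: L, M, N, O, P, Q.
M starts before L ends → L and M overlap.
N starts after L ends — done with L.
N starts after M ends — done with M.
O starts after N ends — done with N.
P starts before O ends → O and P overlap.
Q starts before O ends → O and Q overlap.
Q starts before P ends → P and Q overlap.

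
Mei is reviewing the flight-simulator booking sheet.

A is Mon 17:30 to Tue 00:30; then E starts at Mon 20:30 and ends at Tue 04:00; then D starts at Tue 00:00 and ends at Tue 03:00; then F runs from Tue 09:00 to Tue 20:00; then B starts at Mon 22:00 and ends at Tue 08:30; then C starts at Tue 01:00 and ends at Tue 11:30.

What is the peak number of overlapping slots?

4

Sort all start/end points and keep a running count:
Mon 17:30 start A → 1
Mon 20:30 start E → 2
Mon 22:00 start B → 3
Tue 00:00 start D → 4
Tue 00:30 end A → 3
Tue 01:00 start C → 4
Tue 03:00 end D → 3
Tue 04:00 end E → 2
Tue 08:30 end B → 1
Tue 09:00 start F → 2
Tue 11:30 end C → 1
Tue 20:00 end F → 0
Peak is 4, at Tue 00:00 (A, B, D, E).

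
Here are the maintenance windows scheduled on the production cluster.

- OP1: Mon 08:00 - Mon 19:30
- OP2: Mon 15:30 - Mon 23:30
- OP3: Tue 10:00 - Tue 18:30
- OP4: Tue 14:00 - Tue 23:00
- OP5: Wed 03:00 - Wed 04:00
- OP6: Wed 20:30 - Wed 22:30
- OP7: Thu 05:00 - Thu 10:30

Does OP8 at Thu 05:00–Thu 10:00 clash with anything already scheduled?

Yes — it overlaps OP7

OP1: ends Mon 19:30 at or before OP8 starts Thu 05:00 → clear.
OP2: ends Mon 23:30 at or before OP8 starts Thu 05:00 → clear.
OP3: ends Tue 18:30 at or before OP8 starts Thu 05:00 → clear.
OP4: ends Tue 23:00 at or before OP8 starts Thu 05:00 → clear.
OP5: ends Wed 04:00 at or before OP8 starts Thu 05:00 → clear.
OP6: ends Wed 22:30 at or before OP8 starts Thu 05:00 → clear.
OP7: starts Thu 05:00 before OP8 ends Thu 10:00, and ends Thu 10:30 after OP8 starts Thu 05:00 → overlap.
OP8 overlaps OP7.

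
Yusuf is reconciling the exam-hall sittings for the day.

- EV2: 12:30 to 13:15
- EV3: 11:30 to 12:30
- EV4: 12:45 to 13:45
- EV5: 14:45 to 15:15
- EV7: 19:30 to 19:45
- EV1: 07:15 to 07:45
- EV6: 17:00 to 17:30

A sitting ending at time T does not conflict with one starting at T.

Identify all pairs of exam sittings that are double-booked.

EV2 & EV4

Sorted by start: EV1, EV3, EV2, EV4, EV5, EV6, EV7.
EV3 starts after EV1 ends — done with EV1.
EV2 starts exactly when EV3 ends (back-to-back, no overlap) — done with EV3.
EV4 starts before EV2 ends → EV2 and EV4 overlap.
EV5 starts after EV2 ends — done with EV2.
EV5 starts after EV4 ends — done with EV4.
EV6 starts after EV5 ends — done with EV5.
EV7 starts after EV6 ends.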